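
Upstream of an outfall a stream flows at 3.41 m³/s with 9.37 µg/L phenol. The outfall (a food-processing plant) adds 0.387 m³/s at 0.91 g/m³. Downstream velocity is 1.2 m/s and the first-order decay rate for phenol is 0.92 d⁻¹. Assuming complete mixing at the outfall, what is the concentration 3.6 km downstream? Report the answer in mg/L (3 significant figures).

0.0980 mg/L

9.37 µg/L = 0.00937 mg/L.
After complete mixing, C₀ = (0.387·0.91 + 3.41·0.00937) / 3.797 = 0.1012 mg/L.
Travel time t = 3600 m / 1.2 m/s = 3000 s = 0.03472 d.
C = 0.1012·exp(−0.92·0.03472) = 0.1012·0.9686 = 0.09798 mg/L.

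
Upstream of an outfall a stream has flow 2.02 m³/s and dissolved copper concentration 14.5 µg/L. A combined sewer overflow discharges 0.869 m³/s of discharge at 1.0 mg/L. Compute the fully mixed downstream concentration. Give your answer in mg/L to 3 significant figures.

14.5 µg/L = 0.0145 mg/L.
Flow-weighted mixing gives C = (0.869·1 + 2.02·0.0145) / (0.869 + 2.02) = 0.8983/2.889 = 0.3109 mg/L.

0.311 mg/L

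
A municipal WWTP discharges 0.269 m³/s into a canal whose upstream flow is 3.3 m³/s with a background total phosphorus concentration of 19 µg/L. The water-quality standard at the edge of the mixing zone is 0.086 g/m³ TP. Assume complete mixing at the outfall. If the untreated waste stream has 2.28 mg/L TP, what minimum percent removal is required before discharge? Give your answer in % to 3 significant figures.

60.2 %

19 µg/L = 0.019 mg/L.
Mass balance: 0.086·3.569 = 0.269·Cₑ + 3.3·0.019.
Cₑ = (0.3069 − 0.0627) / 0.269 = 0.9079 mg/L.
Required removal = 1 − 0.9079/2.28 = 60.18 %.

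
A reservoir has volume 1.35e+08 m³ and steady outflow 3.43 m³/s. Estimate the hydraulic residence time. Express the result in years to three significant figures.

Q = 3.43 m³/s × 3.156e+07 s/yr = 1.082e+08 m³/yr.
Hydraulic residence time τ = V/Q = 1.35e+08/1.082e+08 = 1.247 yr.

1.25 yr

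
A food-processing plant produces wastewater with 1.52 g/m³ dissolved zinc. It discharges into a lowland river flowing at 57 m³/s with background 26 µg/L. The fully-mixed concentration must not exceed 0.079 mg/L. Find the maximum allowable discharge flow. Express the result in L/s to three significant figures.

26 µg/L = 0.026 mg/L.
Mass balance at complete mixing: C_std·(Q_w + Q_r) = Q_w·C_e + Q_r·C_b.
Rearranging, Q_w = Q_r·(C_std − C_b)/(C_e − C_std) = 57·(0.079 − 0.026) / (1.52 − 0.079) = 2.096 m³/s.
= 2096 L/s.

2100 L/s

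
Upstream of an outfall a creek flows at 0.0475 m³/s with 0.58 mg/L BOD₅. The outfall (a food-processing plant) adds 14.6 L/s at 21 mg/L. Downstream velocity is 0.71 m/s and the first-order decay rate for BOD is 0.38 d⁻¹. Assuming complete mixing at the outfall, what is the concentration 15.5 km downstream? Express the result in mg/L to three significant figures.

14.6 L/s = 0.0146 m³/s.
After complete mixing, C₀ = (0.0146·21 + 0.0475·0.58) / 0.0621 = 5.381 mg/L.
Travel time t = 1.55e+04 m / 0.71 m/s = 2.183e+04 s = 0.2527 d.
C = 5.381·exp(−0.38·0.2527) = 5.381·0.9084 = 4.888 mg/L.

4.89 mg/L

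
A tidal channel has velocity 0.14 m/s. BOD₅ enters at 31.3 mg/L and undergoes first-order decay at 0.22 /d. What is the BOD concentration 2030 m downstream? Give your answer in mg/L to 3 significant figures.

Travel time t = 2030 m / 0.14 m/s = 2030/0.14 = 1.45e+04 s = 0.1678 d.
First-order decay: C = 31.3·exp(−0.22·0.1678) = 31.3·0.9638 = 30.17 mg/L.

30.2 mg/L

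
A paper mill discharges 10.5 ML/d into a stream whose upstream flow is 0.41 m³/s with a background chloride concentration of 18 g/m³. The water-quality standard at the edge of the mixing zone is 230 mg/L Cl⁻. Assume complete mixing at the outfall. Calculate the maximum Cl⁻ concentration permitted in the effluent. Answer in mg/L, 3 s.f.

10.5 ML/d = 0.1215 m³/s.
Mass balance: 230·0.5315 = 0.1215·Cₑ + 0.41·18.
Cₑ = (122.3 − 7.38) / 0.1215 = 945.2 mg/L.

945 mg/L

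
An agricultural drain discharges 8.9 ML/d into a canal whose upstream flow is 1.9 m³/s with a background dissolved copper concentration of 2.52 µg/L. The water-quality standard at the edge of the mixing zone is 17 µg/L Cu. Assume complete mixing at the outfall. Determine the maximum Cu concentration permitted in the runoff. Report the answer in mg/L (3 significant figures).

0.284 mg/L

8.9 ML/d = 0.103 m³/s.
2.52 µg/L = 0.00252 mg/L.
17 µg/L = 0.017 mg/L.
Mass balance: 0.017·2.003 = 0.103·Cₑ + 1.9·0.00252.
Cₑ = (0.03405 − 0.004788) / 0.103 = 0.2841 mg/L.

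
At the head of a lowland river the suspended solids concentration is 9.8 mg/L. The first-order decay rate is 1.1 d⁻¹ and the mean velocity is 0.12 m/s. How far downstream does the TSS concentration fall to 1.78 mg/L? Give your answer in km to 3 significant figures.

16.1 km

From C = C₀·e^(−kt), t = ln(C₀/C)/k = ln(9.8/1.78)/1.1 = 1.706/1.1 = 1.551 d.
Distance = v·t = 0.12 m/s × 1.34e+05 s = 1.608e+04 m = 16.08 km.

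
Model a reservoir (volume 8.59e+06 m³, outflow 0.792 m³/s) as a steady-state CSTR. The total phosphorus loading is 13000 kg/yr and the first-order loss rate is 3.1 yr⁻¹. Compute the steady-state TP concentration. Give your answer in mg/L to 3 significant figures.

Outflow Q = 0.792 m³/s × 3.156e+07 s/yr = 2.499e+07 m³/yr.
Steady-state CSTR mass balance: W = Q·C + k·V·C, so C = W/(Q + kV).
Q + kV = 2.499e+07 + 3.1·8.59e+06 = 5.162e+07 m³/yr.
C = 13000/5.162e+07 = 0.0002518 kg/m³ = 0.2518 mg/L.

0.252 mg/L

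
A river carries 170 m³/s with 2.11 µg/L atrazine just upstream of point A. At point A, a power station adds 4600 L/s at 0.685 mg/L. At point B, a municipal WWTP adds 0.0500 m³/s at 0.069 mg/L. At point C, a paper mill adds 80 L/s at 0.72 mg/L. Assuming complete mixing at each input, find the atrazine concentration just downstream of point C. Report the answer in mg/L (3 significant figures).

0.0204 mg/L

2.11 µg/L = 0.00211 mg/L.
4600 L/s = 4.6 m³/s.
After input A: C = (170·0.00211 + 4.6·0.685) / 174.6 = 0.0201 mg/L.
After input B: C = (174.6·0.0201 + 0.05·0.069) / 174.7 = 0.02012 mg/L.
80 L/s = 0.08 m³/s.
After input C: C = (174.7·0.02012 + 0.08·0.72) / 174.7 = 0.02044 mg/L.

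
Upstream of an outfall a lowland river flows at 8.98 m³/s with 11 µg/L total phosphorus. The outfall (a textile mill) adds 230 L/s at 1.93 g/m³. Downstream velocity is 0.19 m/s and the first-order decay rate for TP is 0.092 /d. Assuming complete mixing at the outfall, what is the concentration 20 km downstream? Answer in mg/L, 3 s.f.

230 L/s = 0.23 m³/s.
11 µg/L = 0.011 mg/L.
After complete mixing, C₀ = (0.23·1.93 + 8.98·0.011) / 9.21 = 0.05892 mg/L.
Travel time t = 2e+04 m / 0.19 m/s = 1.053e+05 s = 1.218 d.
C = 0.05892·exp(−0.092·1.218) = 0.05892·0.894 = 0.05268 mg/L.

0.0527 mg/L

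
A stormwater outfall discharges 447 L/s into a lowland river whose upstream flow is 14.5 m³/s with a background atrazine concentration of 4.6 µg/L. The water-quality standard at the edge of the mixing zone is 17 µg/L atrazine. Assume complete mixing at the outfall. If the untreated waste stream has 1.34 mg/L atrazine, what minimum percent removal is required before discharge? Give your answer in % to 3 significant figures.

447 L/s = 0.447 m³/s.
4.6 µg/L = 0.0046 mg/L.
17 µg/L = 0.017 mg/L.
Mass balance: 0.017·14.95 = 0.447·Cₑ + 14.5·0.0046.
Cₑ = (0.2541 − 0.0667) / 0.447 = 0.4192 mg/L.
Required removal = 1 − 0.4192/1.34 = 68.71 %.

68.7 %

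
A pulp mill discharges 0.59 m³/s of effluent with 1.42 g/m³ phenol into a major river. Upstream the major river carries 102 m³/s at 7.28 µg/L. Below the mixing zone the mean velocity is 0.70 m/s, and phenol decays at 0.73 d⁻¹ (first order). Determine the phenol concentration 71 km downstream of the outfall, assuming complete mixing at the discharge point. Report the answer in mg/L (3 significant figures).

7.28 µg/L = 0.00728 mg/L.
After complete mixing, C₀ = (0.59·1.42 + 102·0.00728) / 102.6 = 0.0154 mg/L.
Travel time t = 7.1e+04 m / 0.70 m/s = 1.014e+05 s = 1.174 d.
C = 0.0154·exp(−0.73·1.174) = 0.0154·0.4244 = 0.006538 mg/L.

0.00654 mg/L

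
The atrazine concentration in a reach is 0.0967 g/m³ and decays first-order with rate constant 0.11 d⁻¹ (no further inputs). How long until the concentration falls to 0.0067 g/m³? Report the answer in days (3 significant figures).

t = ln(C₀/C)/k = ln(0.0967/0.0067)/0.11 = 2.67/0.11 = 24.27 d.

24.3 d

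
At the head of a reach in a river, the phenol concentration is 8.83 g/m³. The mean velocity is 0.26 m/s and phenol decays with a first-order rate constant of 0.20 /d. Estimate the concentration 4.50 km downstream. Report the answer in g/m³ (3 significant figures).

8.48 g/m³

Travel time t = 4.50 km / 0.26 m/s = 4500/0.26 = 1.731e+04 s = 0.2003 d.
First-order decay: C = 8.83·exp(−0.20·0.2003) = 8.83·0.9607 = 8.483 g/m³.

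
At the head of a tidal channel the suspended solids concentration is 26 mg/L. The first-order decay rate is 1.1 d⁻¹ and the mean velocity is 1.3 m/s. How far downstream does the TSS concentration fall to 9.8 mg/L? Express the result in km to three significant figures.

From C = C₀·e^(−kt), t = ln(C₀/C)/k = ln(26/9.8)/1.1 = 0.9757/1.1 = 0.887 d.
Distance = v·t = 1.3 m/s × 7.664e+04 s = 9.963e+04 m = 99.63 km.

99.6 km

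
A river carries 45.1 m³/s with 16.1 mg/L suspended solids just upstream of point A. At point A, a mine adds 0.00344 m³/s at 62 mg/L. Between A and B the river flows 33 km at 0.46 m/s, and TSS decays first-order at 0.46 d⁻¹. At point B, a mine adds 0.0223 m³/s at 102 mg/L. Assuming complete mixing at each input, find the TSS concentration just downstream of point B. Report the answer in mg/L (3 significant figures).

After input A: C = (45.1·16.1 + 0.00344·62) / 45.1 = 16.1 mg/L.
Over the 33 km reach to input B (t = 7.174e+04 s = 0.8303 d), decay gives C = 16.1·exp(−0.46·0.8303) = 10.99 mg/L.
After input B: C = (45.1·10.99 + 0.0223·102) / 45.13 = 11.04 mg/L.

11.0 mg/L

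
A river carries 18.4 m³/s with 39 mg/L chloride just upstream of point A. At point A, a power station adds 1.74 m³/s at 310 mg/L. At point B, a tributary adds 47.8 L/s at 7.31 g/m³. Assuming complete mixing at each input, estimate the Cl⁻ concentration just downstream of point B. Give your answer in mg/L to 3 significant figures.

After input A: C = (18.4·39 + 1.74·310) / 20.14 = 62.41 mg/L.
47.8 L/s = 0.0478 m³/s.
After input B: C = (20.14·62.41 + 0.0478·7.31) / 20.19 = 62.28 mg/L.

62.3 mg/L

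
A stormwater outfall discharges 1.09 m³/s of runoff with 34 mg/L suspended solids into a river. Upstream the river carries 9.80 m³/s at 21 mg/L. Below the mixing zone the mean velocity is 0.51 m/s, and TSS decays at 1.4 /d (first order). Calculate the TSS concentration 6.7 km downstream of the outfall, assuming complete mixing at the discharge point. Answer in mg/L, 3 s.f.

After complete mixing, C₀ = (1.09·34 + 9.8·21) / 10.89 = 22.3 mg/L.
Travel time t = 6700 m / 0.51 m/s = 1.314e+04 s = 0.1521 d.
C = 22.3·exp(−1.4·0.1521) = 22.3·0.8083 = 18.03 mg/L.

18.0 mg/L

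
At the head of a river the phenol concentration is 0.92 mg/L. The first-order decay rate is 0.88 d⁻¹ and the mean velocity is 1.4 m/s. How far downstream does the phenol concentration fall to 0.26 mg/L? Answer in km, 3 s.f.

174 km

From C = C₀·e^(−kt), t = ln(C₀/C)/k = ln(0.92/0.26)/0.88 = 1.264/0.88 = 1.436 d.
Distance = v·t = 1.4 m/s × 1.241e+05 s = 1.737e+05 m = 173.7 km.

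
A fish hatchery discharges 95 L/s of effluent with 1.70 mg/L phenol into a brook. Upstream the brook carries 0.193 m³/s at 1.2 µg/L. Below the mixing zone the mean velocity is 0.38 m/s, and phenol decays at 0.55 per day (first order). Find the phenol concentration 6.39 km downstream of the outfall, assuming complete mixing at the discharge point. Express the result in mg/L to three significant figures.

0.505 mg/L

95 L/s = 0.095 m³/s.
1.2 µg/L = 0.0012 mg/L.
After complete mixing, C₀ = (0.095·1.7 + 0.193·0.0012) / 0.288 = 0.5616 mg/L.
Travel time t = 6390 m / 0.38 m/s = 1.682e+04 s = 0.1946 d.
C = 0.5616·exp(−0.55·0.1946) = 0.5616·0.8985 = 0.5046 mg/L.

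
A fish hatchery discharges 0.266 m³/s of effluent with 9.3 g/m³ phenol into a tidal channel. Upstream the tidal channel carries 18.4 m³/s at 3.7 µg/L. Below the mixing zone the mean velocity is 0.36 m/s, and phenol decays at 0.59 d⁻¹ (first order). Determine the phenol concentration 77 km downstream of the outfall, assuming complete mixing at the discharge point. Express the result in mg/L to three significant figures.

0.0316 mg/L

3.7 µg/L = 0.0037 mg/L.
After complete mixing, C₀ = (0.266·9.3 + 18.4·0.0037) / 18.67 = 0.1362 mg/L.
Travel time t = 7.7e+04 m / 0.36 m/s = 2.139e+05 s = 2.476 d.
C = 0.1362·exp(−0.59·2.476) = 0.1362·0.2321 = 0.03161 mg/L.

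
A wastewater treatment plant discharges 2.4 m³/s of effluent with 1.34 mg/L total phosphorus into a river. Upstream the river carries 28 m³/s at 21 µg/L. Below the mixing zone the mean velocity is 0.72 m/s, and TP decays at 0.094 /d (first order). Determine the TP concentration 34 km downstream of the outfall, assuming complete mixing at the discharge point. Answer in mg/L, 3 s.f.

0.119 mg/L

21 µg/L = 0.021 mg/L.
After complete mixing, C₀ = (2.4·1.34 + 28·0.021) / 30.4 = 0.1251 mg/L.
Travel time t = 3.4e+04 m / 0.72 m/s = 4.722e+04 s = 0.5466 d.
C = 0.1251·exp(−0.094·0.5466) = 0.1251·0.9499 = 0.1189 mg/L.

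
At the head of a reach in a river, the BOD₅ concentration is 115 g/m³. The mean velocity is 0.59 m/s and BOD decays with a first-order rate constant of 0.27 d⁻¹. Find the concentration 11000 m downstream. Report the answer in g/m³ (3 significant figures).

108 g/m³

Travel time t = 11000 m / 0.59 m/s = 1.1e+04/0.59 = 1.864e+04 s = 0.2158 d.
First-order decay: C = 115·exp(−0.27·0.2158) = 115·0.9434 = 108.5 g/m³.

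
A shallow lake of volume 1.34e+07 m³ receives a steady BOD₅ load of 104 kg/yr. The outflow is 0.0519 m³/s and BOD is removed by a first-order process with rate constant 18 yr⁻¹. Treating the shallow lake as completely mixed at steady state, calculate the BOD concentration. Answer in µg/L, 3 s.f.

0.428 µg/L

Outflow Q = 0.0519 m³/s × 3.156e+07 s/yr = 1.638e+06 m³/yr.
Steady-state CSTR mass balance: W = Q·C + k·V·C, so C = W/(Q + kV).
Q + kV = 1.638e+06 + 18·1.34e+07 = 2.428e+08 m³/yr.
C = 104/2.428e+08 = 4.283e-07 kg/m³ = 0.0004283 mg/L = 0.4283 µg/L.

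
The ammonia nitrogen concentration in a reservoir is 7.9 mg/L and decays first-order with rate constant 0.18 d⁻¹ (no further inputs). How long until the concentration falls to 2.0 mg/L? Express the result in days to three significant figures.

t = ln(C₀/C)/k = ln(7.9/2.0)/0.18 = 1.374/0.18 = 7.632 d.

7.63 d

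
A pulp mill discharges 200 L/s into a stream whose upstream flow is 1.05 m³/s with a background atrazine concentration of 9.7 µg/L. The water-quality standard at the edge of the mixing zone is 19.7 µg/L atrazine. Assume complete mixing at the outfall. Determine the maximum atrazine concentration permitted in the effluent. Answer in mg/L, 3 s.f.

200 L/s = 0.2 m³/s.
9.7 µg/L = 0.0097 mg/L.
19.7 µg/L = 0.0197 mg/L.
Mass balance: 0.0197·1.25 = 0.2·Cₑ + 1.05·0.0097.
Cₑ = (0.02462 − 0.01019) / 0.2 = 0.0722 mg/L.

0.0722 mg/L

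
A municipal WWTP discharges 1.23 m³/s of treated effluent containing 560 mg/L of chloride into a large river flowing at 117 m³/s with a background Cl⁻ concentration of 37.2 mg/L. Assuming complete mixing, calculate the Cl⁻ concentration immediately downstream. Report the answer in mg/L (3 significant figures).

42.6 mg/L

Flow-weighted mixing gives C = (1.23·560 + 117·37.2) / (1.23 + 117) = 5041/118.2 = 42.64 mg/L.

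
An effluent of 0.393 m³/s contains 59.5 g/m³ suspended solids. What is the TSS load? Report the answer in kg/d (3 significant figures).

2020 kg/d

Mass flux = Q·C = 0.393 m³/s × 59.5 g/m³ = 23.38 g/s.
= 23.38 g/s × 86.4 = 2020 kg/d.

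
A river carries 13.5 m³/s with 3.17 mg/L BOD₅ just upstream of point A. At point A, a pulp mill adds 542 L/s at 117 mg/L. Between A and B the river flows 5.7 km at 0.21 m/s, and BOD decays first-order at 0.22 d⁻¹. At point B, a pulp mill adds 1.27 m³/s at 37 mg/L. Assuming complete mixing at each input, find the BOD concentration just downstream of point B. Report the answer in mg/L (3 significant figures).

9.54 mg/L

542 L/s = 0.542 m³/s.
After input A: C = (13.5·3.17 + 0.542·117) / 14.04 = 7.564 mg/L.
Over the 5.7 km reach to input B (t = 2.714e+04 s = 0.3142 d), decay gives C = 7.564·exp(−0.22·0.3142) = 7.059 mg/L.
After input B: C = (14.04·7.059 + 1.27·37) / 15.31 = 9.542 mg/L.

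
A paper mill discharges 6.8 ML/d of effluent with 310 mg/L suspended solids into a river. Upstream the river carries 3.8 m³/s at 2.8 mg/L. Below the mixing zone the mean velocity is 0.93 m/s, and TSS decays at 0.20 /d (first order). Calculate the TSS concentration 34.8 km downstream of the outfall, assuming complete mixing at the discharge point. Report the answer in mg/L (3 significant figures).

8.28 mg/L

6.8 ML/d = 0.0787 m³/s.
After complete mixing, C₀ = (0.0787·310 + 3.8·2.8) / 3.879 = 9.033 mg/L.
Travel time t = 3.48e+04 m / 0.93 m/s = 3.742e+04 s = 0.4331 d.
C = 9.033·exp(−0.20·0.4331) = 9.033·0.917 = 8.284 mg/L.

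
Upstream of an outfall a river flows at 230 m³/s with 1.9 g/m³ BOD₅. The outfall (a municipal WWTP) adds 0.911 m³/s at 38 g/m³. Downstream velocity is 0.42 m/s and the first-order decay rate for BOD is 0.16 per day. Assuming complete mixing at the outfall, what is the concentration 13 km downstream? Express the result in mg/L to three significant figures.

1.93 mg/L

After complete mixing, C₀ = (0.911·38 + 230·1.9) / 230.9 = 2.042 mg/L.
Travel time t = 1.3e+04 m / 0.42 m/s = 3.095e+04 s = 0.3582 d.
C = 2.042·exp(−0.16·0.3582) = 2.042·0.9443 = 1.929 mg/L.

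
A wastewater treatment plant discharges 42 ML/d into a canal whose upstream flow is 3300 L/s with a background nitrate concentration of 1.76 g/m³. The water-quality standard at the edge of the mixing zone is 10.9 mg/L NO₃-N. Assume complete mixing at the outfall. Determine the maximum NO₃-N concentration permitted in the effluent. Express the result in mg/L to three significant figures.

42 ML/d = 0.4861 m³/s.
3300 L/s = 3.3 m³/s.
Mass balance: 10.9·3.786 = 0.4861·Cₑ + 3.3·1.76.
Cₑ = (41.27 − 5.808) / 0.4861 = 72.95 mg/L.

72.9 mg/L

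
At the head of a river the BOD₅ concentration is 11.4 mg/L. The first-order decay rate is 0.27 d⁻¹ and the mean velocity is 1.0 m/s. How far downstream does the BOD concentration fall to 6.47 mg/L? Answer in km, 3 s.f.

From C = C₀·e^(−kt), t = ln(C₀/C)/k = ln(11.4/6.47)/0.27 = 0.5664/0.27 = 2.098 d.
Distance = v·t = 1.0 m/s × 1.813e+05 s = 1.813e+05 m = 181.3 km.

181 km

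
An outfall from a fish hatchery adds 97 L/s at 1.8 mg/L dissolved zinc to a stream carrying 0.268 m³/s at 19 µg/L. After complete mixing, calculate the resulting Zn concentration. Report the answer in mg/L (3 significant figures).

97 L/s = 0.097 m³/s.
19 µg/L = 0.019 mg/L.
By mass balance at complete mixing, C = (0.097·1.8 + 0.268·0.019) / (0.097 + 0.268) = 0.1797/0.365 = 0.4923 mg/L.

0.492 mg/L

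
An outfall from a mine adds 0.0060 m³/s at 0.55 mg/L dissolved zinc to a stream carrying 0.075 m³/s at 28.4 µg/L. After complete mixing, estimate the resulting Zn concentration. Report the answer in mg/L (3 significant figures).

28.4 µg/L = 0.0284 mg/L.
By mass balance at complete mixing, C = (0.006·0.55 + 0.075·0.0284) / (0.006 + 0.075) = 0.00543/0.081 = 0.06704 mg/L.

0.0670 mg/L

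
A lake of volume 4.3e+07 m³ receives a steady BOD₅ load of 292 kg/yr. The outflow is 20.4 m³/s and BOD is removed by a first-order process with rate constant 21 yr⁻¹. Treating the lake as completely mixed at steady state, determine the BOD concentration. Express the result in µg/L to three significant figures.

Outflow Q = 20.4 m³/s × 3.156e+07 s/yr = 6.438e+08 m³/yr.
Steady-state CSTR mass balance: W = Q·C + k·V·C, so C = W/(Q + kV).
Q + kV = 6.438e+08 + 21·4.3e+07 = 1.547e+09 m³/yr.
C = 292/1.547e+09 = 1.888e-07 kg/m³ = 0.0001888 mg/L = 0.1888 µg/L.

0.189 µg/L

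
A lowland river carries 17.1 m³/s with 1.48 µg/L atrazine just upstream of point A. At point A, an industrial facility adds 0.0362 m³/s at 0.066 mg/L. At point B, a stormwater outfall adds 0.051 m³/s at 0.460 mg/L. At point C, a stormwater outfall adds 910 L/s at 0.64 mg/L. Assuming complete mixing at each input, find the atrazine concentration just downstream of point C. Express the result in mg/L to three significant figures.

1.48 µg/L = 0.00148 mg/L.
After input A: C = (17.1·0.00148 + 0.0362·0.066) / 17.14 = 0.001616 mg/L.
After input B: C = (17.14·0.001616 + 0.051·0.46) / 17.19 = 0.002976 mg/L.
910 L/s = 0.91 m³/s.
After input C: C = (17.19·0.002976 + 0.91·0.64) / 18.1 = 0.03501 mg/L.

0.0350 mg/L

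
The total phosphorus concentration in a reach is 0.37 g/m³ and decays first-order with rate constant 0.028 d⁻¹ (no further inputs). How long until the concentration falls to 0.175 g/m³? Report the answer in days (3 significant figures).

26.7 d

t = ln(C₀/C)/k = ln(0.37/0.175)/0.028 = 0.7487/0.028 = 26.74 d.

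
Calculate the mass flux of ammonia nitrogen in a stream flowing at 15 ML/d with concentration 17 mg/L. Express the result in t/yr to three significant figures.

15 ML/d = 0.1736 m³/s.
Mass flux = Q·C = 0.1736 m³/s × 17 g/m³ = 2.951 g/s.
= 2.951 g/s × 31.56 = 93.14 t/yr.

93.1 t/yr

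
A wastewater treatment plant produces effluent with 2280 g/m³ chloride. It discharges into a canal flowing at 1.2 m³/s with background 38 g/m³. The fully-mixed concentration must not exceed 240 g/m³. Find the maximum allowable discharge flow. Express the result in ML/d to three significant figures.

10.3 ML/d

Mass balance at complete mixing: C_std·(Q_w + Q_r) = Q_w·C_e + Q_r·C_b.
Rearranging, Q_w = Q_r·(C_std − C_b)/(C_e − C_std) = 1.2·(240 − 38) / (2280 − 240) = 0.1188 m³/s.
= 10.27 ML/d.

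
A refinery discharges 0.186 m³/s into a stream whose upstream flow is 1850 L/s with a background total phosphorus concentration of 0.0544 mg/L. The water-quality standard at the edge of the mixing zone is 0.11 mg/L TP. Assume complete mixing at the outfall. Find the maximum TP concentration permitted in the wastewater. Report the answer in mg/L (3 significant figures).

0.663 mg/L

1850 L/s = 1.85 m³/s.
Mass balance: 0.11·2.036 = 0.186·Cₑ + 1.85·0.0544.
Cₑ = (0.224 − 0.1006) / 0.186 = 0.663 mg/L.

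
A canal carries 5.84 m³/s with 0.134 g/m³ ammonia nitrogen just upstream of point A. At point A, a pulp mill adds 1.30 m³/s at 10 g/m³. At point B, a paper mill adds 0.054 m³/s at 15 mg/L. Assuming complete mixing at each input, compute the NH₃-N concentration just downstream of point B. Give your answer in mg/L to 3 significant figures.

2.03 mg/L

After input A: C = (5.84·0.134 + 1.3·10) / 7.14 = 1.93 mg/L.
After input B: C = (7.14·1.93 + 0.054·15) / 7.194 = 2.028 mg/L.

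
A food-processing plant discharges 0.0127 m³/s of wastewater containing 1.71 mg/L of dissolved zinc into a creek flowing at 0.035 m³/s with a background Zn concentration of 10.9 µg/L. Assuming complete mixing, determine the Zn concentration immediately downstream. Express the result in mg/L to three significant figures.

10.9 µg/L = 0.0109 mg/L.
By mass balance at complete mixing, C = (0.0127·1.71 + 0.035·0.0109) / (0.0127 + 0.035) = 0.0221/0.0477 = 0.4633 mg/L.

0.463 mg/L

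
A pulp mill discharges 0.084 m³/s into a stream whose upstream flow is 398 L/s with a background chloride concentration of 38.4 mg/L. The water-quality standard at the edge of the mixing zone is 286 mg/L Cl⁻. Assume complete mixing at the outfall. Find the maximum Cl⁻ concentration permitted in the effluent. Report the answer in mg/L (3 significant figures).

1460 mg/L

398 L/s = 0.398 m³/s.
Mass balance: 286·0.482 = 0.084·Cₑ + 0.398·38.4.
Cₑ = (137.9 − 15.28) / 0.084 = 1459 mg/L.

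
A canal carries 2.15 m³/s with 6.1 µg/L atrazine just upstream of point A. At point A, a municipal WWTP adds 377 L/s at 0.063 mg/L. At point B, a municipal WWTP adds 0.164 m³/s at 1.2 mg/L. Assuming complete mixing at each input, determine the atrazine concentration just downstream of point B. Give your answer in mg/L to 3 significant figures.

0.0868 mg/L

6.1 µg/L = 0.0061 mg/L.
377 L/s = 0.377 m³/s.
After input A: C = (2.15·0.0061 + 0.377·0.063) / 2.527 = 0.01459 mg/L.
After input B: C = (2.527·0.01459 + 0.164·1.2) / 2.691 = 0.08683 mg/L.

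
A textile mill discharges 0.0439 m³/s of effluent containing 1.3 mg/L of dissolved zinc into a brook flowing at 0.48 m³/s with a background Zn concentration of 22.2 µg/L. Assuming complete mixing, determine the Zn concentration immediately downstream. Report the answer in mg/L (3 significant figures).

22.2 µg/L = 0.0222 mg/L.
Conservation of mass across the mixing zone: C = (0.0439·1.3 + 0.48·0.0222) / (0.0439 + 0.48) = 0.06773/0.5239 = 0.1293 mg/L.

0.129 mg/L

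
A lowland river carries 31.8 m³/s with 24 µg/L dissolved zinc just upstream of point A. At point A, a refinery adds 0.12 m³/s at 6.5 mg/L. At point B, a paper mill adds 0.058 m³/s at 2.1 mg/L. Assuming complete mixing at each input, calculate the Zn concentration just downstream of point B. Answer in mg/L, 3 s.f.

24 µg/L = 0.024 mg/L.
After input A: C = (31.8·0.024 + 0.12·6.5) / 31.92 = 0.04835 mg/L.
After input B: C = (31.92·0.04835 + 0.058·2.1) / 31.98 = 0.05207 mg/L.

0.0521 mg/L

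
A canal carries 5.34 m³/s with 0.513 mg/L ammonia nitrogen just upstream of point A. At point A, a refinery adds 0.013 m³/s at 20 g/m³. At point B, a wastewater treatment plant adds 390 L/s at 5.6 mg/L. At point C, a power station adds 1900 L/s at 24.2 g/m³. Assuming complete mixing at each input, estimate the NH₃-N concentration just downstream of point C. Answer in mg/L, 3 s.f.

6.69 mg/L

After input A: C = (5.34·0.513 + 0.013·20) / 5.353 = 0.5603 mg/L.
390 L/s = 0.39 m³/s.
After input B: C = (5.353·0.5603 + 0.39·5.6) / 5.743 = 0.9026 mg/L.
1900 L/s = 1.9 m³/s.
After input C: C = (5.743·0.9026 + 1.9·24.2) / 7.643 = 6.694 mg/L.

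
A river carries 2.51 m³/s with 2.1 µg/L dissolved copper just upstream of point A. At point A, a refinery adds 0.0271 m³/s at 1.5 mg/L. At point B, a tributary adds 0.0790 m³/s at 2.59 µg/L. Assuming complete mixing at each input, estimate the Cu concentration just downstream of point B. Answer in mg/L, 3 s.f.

2.1 µg/L = 0.0021 mg/L.
After input A: C = (2.51·0.0021 + 0.0271·1.5) / 2.537 = 0.0181 mg/L.
2.59 µg/L = 0.00259 mg/L.
After input B: C = (2.537·0.0181 + 0.079·0.00259) / 2.616 = 0.01763 mg/L.

0.0176 mg/L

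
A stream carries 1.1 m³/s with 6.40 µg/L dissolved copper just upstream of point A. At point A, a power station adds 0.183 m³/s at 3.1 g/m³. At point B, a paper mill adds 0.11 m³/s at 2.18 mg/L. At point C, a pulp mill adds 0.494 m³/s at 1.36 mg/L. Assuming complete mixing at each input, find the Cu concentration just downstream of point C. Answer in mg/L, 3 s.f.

6.40 µg/L = 0.0064 mg/L.
After input A: C = (1.1·0.0064 + 0.183·3.1) / 1.283 = 0.4477 mg/L.
After input B: C = (1.283·0.4477 + 0.11·2.18) / 1.393 = 0.5845 mg/L.
After input C: C = (1.393·0.5845 + 0.494·1.36) / 1.887 = 0.7875 mg/L.

0.787 mg/L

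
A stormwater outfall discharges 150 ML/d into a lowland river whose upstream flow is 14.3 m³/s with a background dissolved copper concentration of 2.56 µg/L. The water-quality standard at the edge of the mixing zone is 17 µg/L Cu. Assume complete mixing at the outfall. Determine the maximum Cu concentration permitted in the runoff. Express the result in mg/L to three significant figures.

150 ML/d = 1.736 m³/s.
2.56 µg/L = 0.00256 mg/L.
17 µg/L = 0.017 mg/L.
Mass balance: 0.017·16.04 = 1.736·Cₑ + 14.3·0.00256.
Cₑ = (0.2726 − 0.03661) / 1.736 = 0.1359 mg/L.

0.136 mg/L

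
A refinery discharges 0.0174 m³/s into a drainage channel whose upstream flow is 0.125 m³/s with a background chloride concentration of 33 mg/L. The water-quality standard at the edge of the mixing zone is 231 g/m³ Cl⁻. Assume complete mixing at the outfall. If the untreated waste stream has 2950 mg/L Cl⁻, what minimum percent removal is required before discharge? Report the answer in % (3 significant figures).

Mass balance: 231·0.1424 = 0.0174·Cₑ + 0.125·33.
Cₑ = (32.89 − 4.125) / 0.0174 = 1653 mg/L.
Required removal = 1 − 1653/2950 = 43.95 %.

44.0 %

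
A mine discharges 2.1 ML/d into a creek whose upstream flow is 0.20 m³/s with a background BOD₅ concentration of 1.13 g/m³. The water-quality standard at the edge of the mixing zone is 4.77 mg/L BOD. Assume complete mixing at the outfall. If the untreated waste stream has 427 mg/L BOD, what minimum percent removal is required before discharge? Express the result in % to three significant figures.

91.9 %

2.1 ML/d = 0.02431 m³/s.
Mass balance: 4.77·0.2243 = 0.02431·Cₑ + 0.2·1.13.
Cₑ = (1.07 − 0.226) / 0.02431 = 34.72 mg/L.
Required removal = 1 − 34.72/427 = 91.87 %.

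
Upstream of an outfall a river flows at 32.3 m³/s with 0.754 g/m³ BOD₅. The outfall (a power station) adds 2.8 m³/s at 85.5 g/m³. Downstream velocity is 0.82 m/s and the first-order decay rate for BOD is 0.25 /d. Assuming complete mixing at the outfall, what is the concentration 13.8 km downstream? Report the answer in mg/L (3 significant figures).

After complete mixing, C₀ = (2.8·85.5 + 32.3·0.754) / 35.1 = 7.514 mg/L.
Travel time t = 1.38e+04 m / 0.82 m/s = 1.683e+04 s = 0.1948 d.
C = 7.514·exp(−0.25·0.1948) = 7.514·0.9525 = 7.157 mg/L.

7.16 mg/L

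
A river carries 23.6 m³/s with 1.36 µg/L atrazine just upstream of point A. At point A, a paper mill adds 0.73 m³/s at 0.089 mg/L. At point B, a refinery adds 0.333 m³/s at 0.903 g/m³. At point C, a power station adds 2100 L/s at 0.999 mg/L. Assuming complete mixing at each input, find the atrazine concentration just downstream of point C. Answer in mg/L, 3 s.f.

1.36 µg/L = 0.00136 mg/L.
After input A: C = (23.6·0.00136 + 0.73·0.089) / 24.33 = 0.00399 mg/L.
After input B: C = (24.33·0.00399 + 0.333·0.903) / 24.66 = 0.01613 mg/L.
2100 L/s = 2.1 m³/s.
After input C: C = (24.66·0.01613 + 2.1·0.999) / 26.76 = 0.09325 mg/L.

0.0933 mg/L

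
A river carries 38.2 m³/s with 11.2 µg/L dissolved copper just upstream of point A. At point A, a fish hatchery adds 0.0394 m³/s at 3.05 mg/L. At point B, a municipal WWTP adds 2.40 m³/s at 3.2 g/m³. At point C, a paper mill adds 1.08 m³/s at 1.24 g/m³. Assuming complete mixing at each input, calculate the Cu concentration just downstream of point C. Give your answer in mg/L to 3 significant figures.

0.229 mg/L

11.2 µg/L = 0.0112 mg/L.
After input A: C = (38.2·0.0112 + 0.0394·3.05) / 38.24 = 0.01433 mg/L.
After input B: C = (38.24·0.01433 + 2.4·3.2) / 40.64 = 0.2025 mg/L.
After input C: C = (40.64·0.2025 + 1.08·1.24) / 41.72 = 0.2293 mg/L.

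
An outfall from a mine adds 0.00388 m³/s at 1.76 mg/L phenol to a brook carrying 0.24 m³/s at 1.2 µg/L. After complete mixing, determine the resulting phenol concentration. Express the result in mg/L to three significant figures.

0.0292 mg/L

1.2 µg/L = 0.0012 mg/L.
Flow-weighted mixing gives C = (0.00388·1.76 + 0.24·0.0012) / (0.00388 + 0.24) = 0.007117/0.2439 = 0.02918 mg/L.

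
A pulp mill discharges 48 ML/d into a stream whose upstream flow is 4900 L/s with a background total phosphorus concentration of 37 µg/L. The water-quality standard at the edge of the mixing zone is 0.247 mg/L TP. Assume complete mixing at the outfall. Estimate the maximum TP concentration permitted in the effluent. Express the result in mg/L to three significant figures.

2.10 mg/L

48 ML/d = 0.5556 m³/s.
4900 L/s = 4.9 m³/s.
37 µg/L = 0.037 mg/L.
Mass balance: 0.247·5.456 = 0.5556·Cₑ + 4.9·0.037.
Cₑ = (1.348 − 0.1813) / 0.5556 = 2.099 mg/L.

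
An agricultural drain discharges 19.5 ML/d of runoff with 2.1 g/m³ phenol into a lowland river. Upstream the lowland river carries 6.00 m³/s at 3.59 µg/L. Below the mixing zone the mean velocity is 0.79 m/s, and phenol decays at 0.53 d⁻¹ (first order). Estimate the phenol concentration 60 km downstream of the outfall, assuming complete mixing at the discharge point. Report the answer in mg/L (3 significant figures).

0.0499 mg/L

19.5 ML/d = 0.2257 m³/s.
3.59 µg/L = 0.00359 mg/L.
After complete mixing, C₀ = (0.2257·2.1 + 6·0.00359) / 6.226 = 0.07959 mg/L.
Travel time t = 6e+04 m / 0.79 m/s = 7.595e+04 s = 0.879 d.
C = 0.07959·exp(−0.53·0.879) = 0.07959·0.6276 = 0.04995 mg/L.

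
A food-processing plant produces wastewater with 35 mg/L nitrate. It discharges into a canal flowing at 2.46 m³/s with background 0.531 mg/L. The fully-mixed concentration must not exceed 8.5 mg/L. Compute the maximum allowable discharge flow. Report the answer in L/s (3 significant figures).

Mass balance at complete mixing: C_std·(Q_w + Q_r) = Q_w·C_e + Q_r·C_b.
Rearranging, Q_w = Q_r·(C_std − C_b)/(C_e − C_std) = 2.46·(8.5 − 0.531) / (35 − 8.5) = 0.7398 m³/s.
= 739.8 L/s.

740 L/s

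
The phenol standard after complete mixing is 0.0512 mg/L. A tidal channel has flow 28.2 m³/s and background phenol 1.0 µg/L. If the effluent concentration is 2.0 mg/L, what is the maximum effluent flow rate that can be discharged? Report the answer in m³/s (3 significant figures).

0.726 m³/s

1.0 µg/L = 0.001 mg/L.
Mass balance at complete mixing: C_std·(Q_w + Q_r) = Q_w·C_e + Q_r·C_b.
Rearranging, Q_w = Q_r·(C_std − C_b)/(C_e − C_std) = 28.2·(0.0512 − 0.001) / (2 − 0.0512) = 0.7264 m³/s.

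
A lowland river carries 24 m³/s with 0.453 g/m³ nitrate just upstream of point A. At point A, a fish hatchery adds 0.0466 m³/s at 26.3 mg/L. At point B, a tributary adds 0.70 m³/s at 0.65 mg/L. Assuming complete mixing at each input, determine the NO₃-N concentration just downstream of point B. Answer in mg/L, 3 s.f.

After input A: C = (24·0.453 + 0.0466·26.3) / 24.05 = 0.5031 mg/L.
After input B: C = (24.05·0.5031 + 0.7·0.65) / 24.75 = 0.5072 mg/L.

0.507 mg/L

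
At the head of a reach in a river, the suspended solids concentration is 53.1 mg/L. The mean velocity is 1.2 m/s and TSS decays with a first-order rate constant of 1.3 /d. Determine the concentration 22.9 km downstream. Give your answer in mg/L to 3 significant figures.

39.8 mg/L

Travel time t = 22.9 km / 1.2 m/s = 2.29e+04/1.2 = 1.908e+04 s = 0.2209 d.
First-order decay: C = 53.1·exp(−1.3·0.2209) = 53.1·0.7504 = 39.85 mg/L.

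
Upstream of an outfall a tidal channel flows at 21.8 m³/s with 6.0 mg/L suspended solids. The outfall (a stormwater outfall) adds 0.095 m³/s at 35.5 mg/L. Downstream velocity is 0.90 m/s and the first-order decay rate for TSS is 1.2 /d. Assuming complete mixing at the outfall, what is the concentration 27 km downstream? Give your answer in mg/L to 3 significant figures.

After complete mixing, C₀ = (0.095·35.5 + 21.8·6) / 21.89 = 6.128 mg/L.
Travel time t = 2.7e+04 m / 0.90 m/s = 3e+04 s = 0.3472 d.
C = 6.128·exp(−1.2·0.3472) = 6.128·0.6592 = 4.04 mg/L.

4.04 mg/L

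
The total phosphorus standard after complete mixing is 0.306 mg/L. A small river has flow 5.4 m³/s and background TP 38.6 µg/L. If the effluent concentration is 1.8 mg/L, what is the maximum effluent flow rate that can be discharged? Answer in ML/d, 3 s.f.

38.6 µg/L = 0.0386 mg/L.
Mass balance at complete mixing: C_std·(Q_w + Q_r) = Q_w·C_e + Q_r·C_b.
Rearranging, Q_w = Q_r·(C_std − C_b)/(C_e − C_std) = 5.4·(0.306 − 0.0386) / (1.8 − 0.306) = 0.9665 m³/s.
= 83.51 ML/d.

83.5 ML/d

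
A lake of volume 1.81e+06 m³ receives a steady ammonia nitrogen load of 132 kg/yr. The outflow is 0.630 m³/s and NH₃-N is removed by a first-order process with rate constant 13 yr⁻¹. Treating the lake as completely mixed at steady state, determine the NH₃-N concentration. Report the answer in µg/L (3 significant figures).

Outflow Q = 0.630 m³/s × 3.156e+07 s/yr = 1.988e+07 m³/yr.
Steady-state CSTR mass balance: W = Q·C + k·V·C, so C = W/(Q + kV).
Q + kV = 1.988e+07 + 13·1.81e+06 = 4.341e+07 m³/yr.
C = 132/4.341e+07 = 3.041e-06 kg/m³ = 0.003041 mg/L = 3.041 µg/L.

3.04 µg/L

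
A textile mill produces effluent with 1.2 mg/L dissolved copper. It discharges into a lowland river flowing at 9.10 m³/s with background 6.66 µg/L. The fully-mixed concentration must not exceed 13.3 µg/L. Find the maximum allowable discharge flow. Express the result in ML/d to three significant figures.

6.66 µg/L = 0.00666 mg/L.
13.3 µg/L = 0.0133 mg/L.
Mass balance at complete mixing: C_std·(Q_w + Q_r) = Q_w·C_e + Q_r·C_b.
Rearranging, Q_w = Q_r·(C_std − C_b)/(C_e − C_std) = 9.10·(0.0133 − 0.00666) / (1.2 − 0.0133) = 0.05092 m³/s.
= 4.399 ML/d.

4.40 ML/d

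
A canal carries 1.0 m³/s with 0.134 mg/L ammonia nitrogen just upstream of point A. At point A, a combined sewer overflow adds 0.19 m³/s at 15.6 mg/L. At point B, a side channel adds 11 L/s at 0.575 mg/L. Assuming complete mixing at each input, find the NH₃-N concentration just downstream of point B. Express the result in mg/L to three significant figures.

2.58 mg/L

After input A: C = (1·0.134 + 0.19·15.6) / 1.19 = 2.603 mg/L.
11 L/s = 0.011 m³/s.
After input B: C = (1.19·2.603 + 0.011·0.575) / 1.201 = 2.585 mg/L.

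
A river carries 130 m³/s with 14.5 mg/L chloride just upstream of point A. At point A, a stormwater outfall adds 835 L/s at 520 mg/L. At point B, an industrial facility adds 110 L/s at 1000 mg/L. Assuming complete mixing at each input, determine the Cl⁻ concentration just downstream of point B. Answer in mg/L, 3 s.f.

835 L/s = 0.835 m³/s.
After input A: C = (130·14.5 + 0.835·520) / 130.8 = 17.73 mg/L.
110 L/s = 0.11 m³/s.
After input B: C = (130.8·17.73 + 0.11·1000) / 130.9 = 18.55 mg/L.

18.6 mg/L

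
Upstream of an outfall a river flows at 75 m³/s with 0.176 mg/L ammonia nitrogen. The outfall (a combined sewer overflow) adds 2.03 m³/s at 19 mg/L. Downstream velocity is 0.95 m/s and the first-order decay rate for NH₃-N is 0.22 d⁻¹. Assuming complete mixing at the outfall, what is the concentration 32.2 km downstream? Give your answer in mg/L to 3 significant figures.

0.617 mg/L

After complete mixing, C₀ = (2.03·19 + 75·0.176) / 77.03 = 0.6721 mg/L.
Travel time t = 3.22e+04 m / 0.95 m/s = 3.389e+04 s = 0.3923 d.
C = 0.6721·exp(−0.22·0.3923) = 0.6721·0.9173 = 0.6165 mg/L.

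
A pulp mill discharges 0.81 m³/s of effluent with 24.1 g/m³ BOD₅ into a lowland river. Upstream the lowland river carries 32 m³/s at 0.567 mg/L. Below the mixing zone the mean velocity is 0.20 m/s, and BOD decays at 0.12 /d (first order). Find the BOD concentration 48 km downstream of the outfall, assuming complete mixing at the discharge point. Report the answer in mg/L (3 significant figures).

0.823 mg/L

After complete mixing, C₀ = (0.81·24.1 + 32·0.567) / 32.81 = 1.148 mg/L.
Travel time t = 4.8e+04 m / 0.20 m/s = 2.4e+05 s = 2.778 d.
C = 1.148·exp(−0.12·2.778) = 1.148·0.7165 = 0.8226 mg/L.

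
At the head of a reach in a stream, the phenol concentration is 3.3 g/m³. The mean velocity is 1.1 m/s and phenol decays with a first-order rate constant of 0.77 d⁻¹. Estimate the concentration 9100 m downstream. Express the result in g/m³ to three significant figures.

Travel time t = 9100 m / 1.1 m/s = 9100/1.1 = 8273 s = 0.09575 d.
First-order decay: C = 3.3·exp(−0.77·0.09575) = 3.3·0.9289 = 3.065 g/m³.

3.07 g/m³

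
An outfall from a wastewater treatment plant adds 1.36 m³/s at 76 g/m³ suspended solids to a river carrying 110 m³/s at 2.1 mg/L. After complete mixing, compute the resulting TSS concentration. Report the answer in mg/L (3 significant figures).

3.00 mg/L

Flow-weighted mixing gives C = (1.36·76 + 110·2.1) / (1.36 + 110) = 334.4/111.4 = 3.003 mg/L.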